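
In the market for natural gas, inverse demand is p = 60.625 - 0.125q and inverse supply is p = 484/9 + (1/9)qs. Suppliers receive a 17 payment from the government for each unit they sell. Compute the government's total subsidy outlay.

Government cost = 1717

Pre-subsidy: 60.625 - 0.125q = 484/9 + (1/9)q gives q* = 29 and p* = 57.
With the subsidy, sellers receive ps = pb + 17 for each unit, where pb is the price buyers pay.
On the curves, pb = 60.625 - 0.125q and ps = 484/9 + (1/9)q; the wedge ps − pb = 17 gives 484/9 + (1/9)q − (60.625 - 0.125q) = 17, so q' = 101.
Then pb = 60.625 − 0.125·101 = 48 and ps = 484/9 + (1/9)·101 = 65.
Government outlay = subsidy × quantity = 17 × 101 = 1717.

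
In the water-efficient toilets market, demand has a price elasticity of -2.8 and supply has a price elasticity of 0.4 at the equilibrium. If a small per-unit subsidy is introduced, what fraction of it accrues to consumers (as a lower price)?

For a small subsidy around the equilibrium, the benefit split depends on the relative slopes, which at a point are proportional to the elasticities.
Buyer share = εs/(εs + |εd|) = 0.4/(0.4 + 2.8) = 0.125; seller share = |εd|/(εs + |εd|) = 0.875.

Consumer share = 0.125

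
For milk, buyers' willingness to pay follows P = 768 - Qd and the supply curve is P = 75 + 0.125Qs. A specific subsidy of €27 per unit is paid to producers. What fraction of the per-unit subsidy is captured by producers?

Pre-subsidy: 768 - Q = 75 + 0.125Q gives Q* = 616 and P* = 152.
With the subsidy, sellers receive Ps = Pb + 27 for each unit, where Pb is the price buyers pay.
On the curves, Pb = 768 - Q and Ps = 75 + 0.125Q; the wedge Ps − Pb = 27 gives 75 + 0.125Q − (768 - Q) = 27, so Q' = 640.
Then Pb = 768 − 1·640 = 128 and Ps = 75 + 0.125·640 = 155.
Buyers' price falls by P* − Pb = 152 − 128 = 24; sellers' price rises by Ps − P* = 155 − 152 = 3.
So producers capture 3/27 = 1/9 of each unit of subsidy.

Producer share = 1/9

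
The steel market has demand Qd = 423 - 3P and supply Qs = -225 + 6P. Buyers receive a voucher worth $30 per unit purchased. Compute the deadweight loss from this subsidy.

Deadweight loss = $900

Pre-subsidy: 423 - 3P = -225 + 6P gives P* = 72, Q* = 207.
With the rebate, buyers effectively pay Pb = Ps − 30, where Ps is the price sellers receive.
Demand in terms of Ps becomes Qd = 423 − 3(Ps − 30) = 513 - 3Ps. Setting this equal to supply: 513 - 3Ps = -225 + 6Ps, so Ps = 82.
Buyers pay Pb = 82 − 30 = 52; Q' = -225 + 6·82 = 267.
The subsidy expands output by 267 − 207 = 60 past the efficient level; on those units the gap between marginal cost and willingness to pay runs from 0 up to 30.
DWL = ½ × 30 × 60 = 900.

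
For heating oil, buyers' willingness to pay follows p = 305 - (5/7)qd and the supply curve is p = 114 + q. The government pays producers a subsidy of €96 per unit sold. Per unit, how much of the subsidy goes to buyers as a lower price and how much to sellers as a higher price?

Pre-subsidy: 305 - (5/7)q = 114 + q gives q* = 1337/12 and p* = 2705/12.
With the subsidy, sellers receive ps = pb + 96 for each unit, where pb is the price buyers pay.
On the curves, pb = 305 - (5/7)q and ps = 114 + q; the wedge ps − pb = 96 gives 114 + q − (305 - (5/7)q) = 96, so q' = 2009/12.
Then pb = 305 − (5/7)·(2009/12) = 2225/12 and ps = 114 + 1·(2009/12) = 3377/12.
Buyers' price falls by p* − pb = 2705/12 − 2225/12 = 40; sellers' price rises by ps − p* = 3377/12 − 2705/12 = 56.

Buyers gain €40 per unit; sellers gain €56 per unit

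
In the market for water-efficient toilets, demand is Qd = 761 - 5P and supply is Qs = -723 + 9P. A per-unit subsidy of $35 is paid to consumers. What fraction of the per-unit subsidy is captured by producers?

Pre-subsidy: 761 - 5P = -723 + 9P gives P* = 106, Q* = 231.
With the rebate, buyers effectively pay Pb = Ps − 35, where Ps is the price sellers receive.
Demand in terms of Ps becomes Qd = 761 − 5(Ps − 35) = 936 - 5Ps. Setting this equal to supply: 936 - 5Ps = -723 + 9Ps, so Ps = 118.5.
Buyers pay Pb = 118.5 − 35 = 83.5; Q' = -723 + 9·118.5 = 343.5.
Buyers' price falls by P* − Pb = 106 − 83.5 = 22.5; sellers' price rises by Ps − P* = 118.5 − 106 = 12.5.
So producers capture 12.5/35 = 5/14 of each unit of subsidy.

Producer share = 5/14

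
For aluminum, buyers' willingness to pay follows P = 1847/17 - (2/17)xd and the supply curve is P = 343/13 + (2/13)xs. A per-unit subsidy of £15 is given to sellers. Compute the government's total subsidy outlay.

Government cost = £5373.75

Pre-subsidy: 1847/17 - (2/17)x = 343/13 + (2/13)x gives x* = 303 and P* = 73.
With the subsidy, sellers receive Ps = Pb + 15 for each unit, where Pb is the price buyers pay.
On the curves, Pb = 1847/17 - (2/17)x and Ps = 343/13 + (2/13)x; the wedge Ps − Pb = 15 gives 343/13 + (2/13)x − (1847/17 - (2/17)x) = 15, so x' = 358.25.
Then Pb = 1847/17 − (2/17)·358.25 = 66.5 and Ps = 343/13 + (2/13)·358.25 = 81.5.
Government outlay = subsidy × quantity = 15 × 358.25 = 5373.75.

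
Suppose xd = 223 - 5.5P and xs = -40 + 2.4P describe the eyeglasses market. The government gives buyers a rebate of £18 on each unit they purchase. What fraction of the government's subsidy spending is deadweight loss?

Pre-subsidy: 223 - 5.5P = -40 + 2.4P gives P* = 2630/79, x* = 3152/79.
With the rebate, buyers effectively pay Pb = Ps − 18, where Ps is the price sellers receive.
Demand in terms of Ps becomes xd = 223 − 5.5(Ps − 18) = 322 - 5.5Ps. Setting this equal to supply: 322 - 5.5Ps = -40 + 2.4Ps, so Ps = 3620/79.
Buyers pay Pb = 3620/79 − 18 = 2198/79; x' = -40 + 2.4·(3620/79) = 5528/79.
ΔCS = ½(3152/79 + 5528/79)(2630/79 − 2198/79) = 1874880/6241; ΔPS = ½(3152/79 + 5528/79)(3620/79 − 2630/79) = 4296600/6241.
Government spending = 18 × 5528/79 = 99504/79.
DWL = ½ × 18 × (5528/79 − 3152/79) = 21384/79; fraction = (21384/79) / (99504/79) = 297/1382.

DWL / government spending = 297/1382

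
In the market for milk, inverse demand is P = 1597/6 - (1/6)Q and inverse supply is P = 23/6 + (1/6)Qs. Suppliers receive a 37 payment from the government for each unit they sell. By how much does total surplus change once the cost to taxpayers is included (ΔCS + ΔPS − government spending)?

Net change in total surplus = -2053.5

Pre-subsidy: 1597/6 - (1/6)Q = 23/6 + (1/6)Q gives Q* = 787 and P* = 135.
With the subsidy, sellers receive Ps = Pb + 37 for each unit, where Pb is the price buyers pay.
On the curves, Pb = 1597/6 - (1/6)Q and Ps = 23/6 + (1/6)Q; the wedge Ps − Pb = 37 gives 23/6 + (1/6)Q − (1597/6 - (1/6)Q) = 37, so Q' = 898.
Then Pb = 1597/6 − (1/6)·898 = 116.5 and Ps = 23/6 + (1/6)·898 = 153.5.
ΔCS = ½(787 + 898)(135 − 116.5) = 15586.25; ΔPS = ½(787 + 898)(153.5 − 135) = 15586.25.
Government spending = 37 × 898 = 33226.
Net change = 15586.25 + 15586.25 − 33226 = -2053.5. The loss equals the DWL triangle ½·37·111.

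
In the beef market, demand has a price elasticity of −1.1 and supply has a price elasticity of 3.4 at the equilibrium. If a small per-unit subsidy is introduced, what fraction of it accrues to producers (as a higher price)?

Producer share = 11/45

For a small subsidy around the equilibrium, the benefit split depends on the relative slopes, which at a point are proportional to the elasticities.
Buyer share = εs/(εs + |εd|) = 3.4/(3.4 + 1.1) = 34/45; seller share = |εd|/(εs + |εd|) = 11/45.
So producers capture 11/45 of the subsidy.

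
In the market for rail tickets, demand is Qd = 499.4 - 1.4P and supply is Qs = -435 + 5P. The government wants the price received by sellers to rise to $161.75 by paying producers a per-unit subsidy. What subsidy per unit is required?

At a seller price of 161.75, quantity supplied is -435 + 5·161.75 = 373.75.
Buyers absorb 373.75 only when they pay Pb with 499.4 − 1.4·Pb = 373.75, i.e. Pb = 89.75.
s = Ps − Pb = 161.75 − 89.75 = 72.

Required subsidy s = $72 per unit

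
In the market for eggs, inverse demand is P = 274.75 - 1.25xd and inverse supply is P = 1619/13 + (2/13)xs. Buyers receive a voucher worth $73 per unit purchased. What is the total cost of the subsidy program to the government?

Pre-subsidy: 274.75 - 1.25x = 1619/13 + (2/13)x gives x* = 107 and P* = 141.
With the rebate, buyers effectively pay Pb = Ps − 73, where Ps is the price sellers receive.
On the curves, Pb = 274.75 - 1.25x and Ps = 1619/13 + (2/13)x; the wedge Ps − Pb = 73 gives 1619/13 + (2/13)x − (274.75 - 1.25x) = 73, so x' = 159.
Then Pb = 274.75 − 1.25·159 = 76 and Ps = 1619/13 + (2/13)·159 = 149.
Government outlay = subsidy × quantity = 73 × 159 = 11607.

Government cost = $11607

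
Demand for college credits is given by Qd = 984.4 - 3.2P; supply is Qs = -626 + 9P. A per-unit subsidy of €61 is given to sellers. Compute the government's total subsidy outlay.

Pre-subsidy: 984.4 - 3.2P = -626 + 9P gives P* = 132, Q* = 562.
With the subsidy, sellers receive Ps = Pb + 61 for each unit, where Pb is the price buyers pay.
Supply in terms of Pb becomes Qs = -626 + 9(Pb + 61) = -77 + 9Pb. Setting this equal to demand: 984.4 - 3.2Pb = -77 + 9Pb, so Pb = 87.
Sellers receive Ps = 87 + 61 = 148; Q' = 984.4 − 3.2·87 = 706.
Government outlay = subsidy × quantity = 61 × 706 = 43066.

Government cost = €43066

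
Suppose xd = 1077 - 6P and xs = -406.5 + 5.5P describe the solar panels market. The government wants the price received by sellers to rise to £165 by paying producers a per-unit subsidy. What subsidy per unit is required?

Required subsidy s = £69 per unit

At a seller price of 165, quantity supplied is -406.5 + 5.5·165 = 501.
Buyers absorb 501 only when they pay Pb with 1077 − 6·Pb = 501, i.e. Pb = 96.
s = Ps − Pb = 165 − 96 = 69.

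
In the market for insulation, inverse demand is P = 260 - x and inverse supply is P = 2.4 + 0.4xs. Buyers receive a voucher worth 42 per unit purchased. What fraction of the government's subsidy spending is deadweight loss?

Pre-subsidy: 260 - x = 2.4 + 0.4x gives x* = 184 and P* = 76.
With the rebate, buyers effectively pay Pb = Ps − 42, where Ps is the price sellers receive.
On the curves, Pb = 260 - x and Ps = 2.4 + 0.4x; the wedge Ps − Pb = 42 gives 2.4 + 0.4x − (260 - x) = 42, so x' = 214.
Then Pb = 260 − 1·214 = 46 and Ps = 2.4 + 0.4·214 = 88.
ΔCS = ½(184 + 214)(76 − 46) = 5970; ΔPS = ½(184 + 214)(88 − 76) = 2388.
Government spending = 42 × 214 = 8988.
DWL = ½ × 42 × (214 − 184) = 630; fraction = 630 / 8988 = 15/214.

DWL / government spending = 15/214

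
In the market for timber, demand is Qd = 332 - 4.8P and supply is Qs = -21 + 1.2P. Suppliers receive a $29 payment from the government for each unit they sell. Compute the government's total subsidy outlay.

Pre-subsidy: 332 - 4.8P = -21 + 1.2P gives P* = 353/6, Q* = 49.6.
With the subsidy, sellers receive Ps = Pb + 29 for each unit, where Pb is the price buyers pay.
Supply in terms of Pb becomes Qs = -21 + 1.2(Pb + 29) = 13.8 + 1.2Pb. Setting this equal to demand: 332 - 4.8Pb = 13.8 + 1.2Pb, so Pb = 1591/30.
Sellers receive Ps = 1591/30 + 29 = 2461/30; Q' = 332 − 4.8·(1591/30) = 77.44.
Government outlay = subsidy × quantity = 29 × 77.44 = 2245.76.

Government cost = $2245.76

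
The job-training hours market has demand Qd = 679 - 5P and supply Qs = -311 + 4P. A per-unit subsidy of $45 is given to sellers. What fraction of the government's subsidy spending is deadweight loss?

DWL / government spending = 50/229

Pre-subsidy: 679 - 5P = -311 + 4P gives P* = 110, Q* = 129.
With the subsidy, sellers receive Ps = Pb + 45 for each unit, where Pb is the price buyers pay.
Supply in terms of Pb becomes Qs = -311 + 4(Pb + 45) = -131 + 4Pb. Setting this equal to demand: 679 - 5Pb = -131 + 4Pb, so Pb = 90.
Sellers receive Ps = 90 + 45 = 135; Q' = 679 − 5·90 = 229.
ΔCS = ½(129 + 229)(110 − 90) = 3580; ΔPS = ½(129 + 229)(135 − 110) = 4475.
Government spending = 45 × 229 = 10305.
DWL = ½ × 45 × (229 − 129) = 2250; fraction = 2250 / 10305 = 50/229.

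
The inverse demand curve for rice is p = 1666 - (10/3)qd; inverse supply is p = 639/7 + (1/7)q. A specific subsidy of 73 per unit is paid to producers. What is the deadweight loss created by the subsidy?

Pre-subsidy: 1666 - (10/3)q = 639/7 + (1/7)q gives q* = 453 and p* = 156.
With the subsidy, sellers receive ps = pb + 73 for each unit, where pb is the price buyers pay.
On the curves, pb = 1666 - (10/3)q and ps = 639/7 + (1/7)q; the wedge ps − pb = 73 gives 639/7 + (1/7)q − (1666 - (10/3)q) = 73, so q' = 474.
Then pb = 1666 − (10/3)·474 = 86 and ps = 639/7 + (1/7)·474 = 159.
The subsidy expands output by 474 − 453 = 21 past the efficient level; on those units the gap between marginal cost and willingness to pay runs from 0 up to 73.
DWL = ½ × 73 × 21 = 766.5.

Deadweight loss = 766.5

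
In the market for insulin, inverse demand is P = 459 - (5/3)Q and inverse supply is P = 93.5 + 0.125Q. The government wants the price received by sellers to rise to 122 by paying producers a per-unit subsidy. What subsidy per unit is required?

Required subsidy s = 43 per unit

At a seller price of 122, quantity supplied is -748 + 8·122 = 228.
Buyers absorb 228 only when they pay Pb = 459 − (5/3)·228 = 79.
s = Ps − Pb = 122 − 79 = 43.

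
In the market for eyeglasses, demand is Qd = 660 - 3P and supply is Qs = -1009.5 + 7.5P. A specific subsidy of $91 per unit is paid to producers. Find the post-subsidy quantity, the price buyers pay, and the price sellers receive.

Pre-subsidy: 660 - 3P = -1009.5 + 7.5P gives P* = 159, Q* = 183.
With the subsidy, sellers receive Ps = Pb + 91 for each unit, where Pb is the price buyers pay.
Supply in terms of Pb becomes Qs = -1009.5 + 7.5(Pb + 91) = -327 + 7.5Pb. Setting this equal to demand: 660 - 3Pb = -327 + 7.5Pb, so Pb = 94.
Sellers receive Ps = 94 + 91 = 185; Q' = 660 − 3·94 = 378.

Q' = 378; buyers pay $94; sellers receive $185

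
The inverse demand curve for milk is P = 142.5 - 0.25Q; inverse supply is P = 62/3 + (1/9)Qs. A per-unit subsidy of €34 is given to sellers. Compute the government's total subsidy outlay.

Pre-subsidy: 142.5 - 0.25Q = 62/3 + (1/9)Q gives Q* = 4386/13 and P* = 756/13.
With the subsidy, sellers receive Ps = Pb + 34 for each unit, where Pb is the price buyers pay.
On the curves, Pb = 142.5 - 0.25Q and Ps = 62/3 + (1/9)Q; the wedge Ps − Pb = 34 gives 62/3 + (1/9)Q − (142.5 - 0.25Q) = 34, so Q' = 5610/13.
Then Pb = 142.5 − 0.25·(5610/13) = 450/13 and Ps = 62/3 + (1/9)·(5610/13) = 892/13.
Government outlay = subsidy × quantity = 34 × 5610/13 = 190740/13.

Government cost = 190740/13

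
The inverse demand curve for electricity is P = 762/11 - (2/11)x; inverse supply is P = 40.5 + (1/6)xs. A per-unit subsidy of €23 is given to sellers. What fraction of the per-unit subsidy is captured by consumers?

Pre-subsidy: 762/11 - (2/11)x = 40.5 + (1/6)x gives x* = 1899/23 and P* = 1248/23.
With the subsidy, sellers receive Ps = Pb + 23 for each unit, where Pb is the price buyers pay.
On the curves, Pb = 762/11 - (2/11)x and Ps = 40.5 + (1/6)x; the wedge Ps − Pb = 23 gives 40.5 + (1/6)x − (762/11 - (2/11)x) = 23, so x' = 3417/23.
Then Pb = 762/11 − (2/11)·(3417/23) = 972/23 and Ps = 40.5 + (1/6)·(3417/23) = 1501/23.
Buyers' price falls by P* − Pb = 1248/23 − 972/23 = 12; sellers' price rises by Ps − P* = 1501/23 − 1248/23 = 11.
So consumers capture 12/23 = 12/23 of each unit of subsidy.

Consumer share = 12/23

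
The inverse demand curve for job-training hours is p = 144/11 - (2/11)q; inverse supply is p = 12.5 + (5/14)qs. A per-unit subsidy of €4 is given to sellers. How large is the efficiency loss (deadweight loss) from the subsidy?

Pre-subsidy: 144/11 - (2/11)q = 12.5 + (5/14)q gives q* = 91/83 and p* = 1070/83.
With the subsidy, sellers receive ps = pb + 4 for each unit, where pb is the price buyers pay.
On the curves, pb = 144/11 - (2/11)q and ps = 12.5 + (5/14)q; the wedge ps − pb = 4 gives 12.5 + (5/14)q − (144/11 - (2/11)q) = 4, so q' = 707/83.
Then pb = 144/11 − (2/11)·(707/83) = 958/83 and ps = 12.5 + (5/14)·(707/83) = 1290/83.
The subsidy expands output by 707/83 − 91/83 = 616/83 past the efficient level; on those units the gap between marginal cost and willingness to pay runs from 0 up to 4.
DWL = ½ × 4 × 616/83 = 1232/83.

Deadweight loss = 1232/83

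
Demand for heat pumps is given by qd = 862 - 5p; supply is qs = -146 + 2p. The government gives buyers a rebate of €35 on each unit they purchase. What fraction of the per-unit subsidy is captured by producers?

Pre-subsidy: 862 - 5p = -146 + 2p gives p* = 144, q* = 142.
With the rebate, buyers effectively pay pb = ps − 35, where ps is the price sellers receive.
Demand in terms of ps becomes qd = 862 − 5(ps − 35) = 1037 - 5ps. Setting this equal to supply: 1037 - 5ps = -146 + 2ps, so ps = 169.
Buyers pay pb = 169 − 35 = 134; q' = -146 + 2·169 = 192.
Buyers' price falls by p* − pb = 144 − 134 = 10; sellers' price rises by ps − p* = 169 − 144 = 25.
So producers capture 25/35 = 5/7 of each unit of subsidy.

Producer share = 5/7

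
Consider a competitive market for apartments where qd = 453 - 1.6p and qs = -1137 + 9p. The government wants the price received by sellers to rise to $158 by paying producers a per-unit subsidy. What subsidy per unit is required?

At a seller price of 158, quantity supplied is -1137 + 9·158 = 285.
Buyers absorb 285 only when they pay pb with 453 − 1.6·pb = 285, i.e. pb = 105.
s = ps − pb = 158 − 105 = 53.

Required subsidy s = $53 per unit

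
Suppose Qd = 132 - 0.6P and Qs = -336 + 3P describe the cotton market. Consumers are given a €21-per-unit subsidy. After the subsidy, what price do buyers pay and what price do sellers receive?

Pre-subsidy: 132 - 0.6P = -336 + 3P gives P* = 130, Q* = 54.
With the rebate, buyers effectively pay Pb = Ps − 21, where Ps is the price sellers receive.
Demand in terms of Ps becomes Qd = 132 − 0.6(Ps − 21) = 144.6 - 0.6Ps. Setting this equal to supply: 144.6 - 0.6Ps = -336 + 3Ps, so Ps = 133.5.
Buyers pay Pb = 133.5 − 21 = 112.5; Q' = -336 + 3·133.5 = 64.5.

Buyers pay €112.5; sellers receive €133.5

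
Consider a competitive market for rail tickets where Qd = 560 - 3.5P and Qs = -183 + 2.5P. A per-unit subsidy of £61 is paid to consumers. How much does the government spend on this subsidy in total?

Government cost = 315553/24

Pre-subsidy: 560 - 3.5P = -183 + 2.5P gives P* = 743/6, Q* = 1519/12.
With the rebate, buyers effectively pay Pb = Ps − 61, where Ps is the price sellers receive.
Demand in terms of Ps becomes Qd = 560 − 3.5(Ps − 61) = 773.5 - 3.5Ps. Setting this equal to supply: 773.5 - 3.5Ps = -183 + 2.5Ps, so Ps = 1913/12.
Buyers pay Pb = 1913/12 − 61 = 1181/12; Q' = -183 + 2.5·(1913/12) = 5173/24.
Government outlay = subsidy × quantity = 61 × 5173/24 = 315553/24.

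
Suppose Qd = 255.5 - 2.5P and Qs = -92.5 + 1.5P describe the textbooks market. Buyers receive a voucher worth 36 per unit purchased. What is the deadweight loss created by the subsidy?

Deadweight loss = 607.5

Pre-subsidy: 255.5 - 2.5P = -92.5 + 1.5P gives P* = 87, Q* = 38.
With the rebate, buyers effectively pay Pb = Ps − 36, where Ps is the price sellers receive.
Demand in terms of Ps becomes Qd = 255.5 − 2.5(Ps − 36) = 345.5 - 2.5Ps. Setting this equal to supply: 345.5 - 2.5Ps = -92.5 + 1.5Ps, so Ps = 109.5.
Buyers pay Pb = 109.5 − 36 = 73.5; Q' = -92.5 + 1.5·109.5 = 71.75.
The subsidy expands output by 71.75 − 38 = 33.75 past the efficient level; on those units the gap between marginal cost and willingness to pay runs from 0 up to 36.
DWL = ½ × 36 × 33.75 = 607.5.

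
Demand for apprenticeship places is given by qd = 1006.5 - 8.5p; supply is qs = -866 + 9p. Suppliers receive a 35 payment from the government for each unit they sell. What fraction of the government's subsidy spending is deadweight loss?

DWL / government spending = 0.306

Pre-subsidy: 1006.5 - 8.5p = -866 + 9p gives p* = 107, q* = 97.
With the subsidy, sellers receive ps = pb + 35 for each unit, where pb is the price buyers pay.
Supply in terms of pb becomes qs = -866 + 9(pb + 35) = -551 + 9pb. Setting this equal to demand: 1006.5 - 8.5pb = -551 + 9pb, so pb = 89.
Sellers receive ps = 89 + 35 = 124; q' = 1006.5 − 8.5·89 = 250.
ΔCS = ½(97 + 250)(107 − 89) = 3123; ΔPS = ½(97 + 250)(124 − 107) = 2949.5.
Government spending = 35 × 250 = 8750.
DWL = ½ × 35 × (250 − 97) = 2677.5; fraction = 2677.5 / 8750 = 0.306.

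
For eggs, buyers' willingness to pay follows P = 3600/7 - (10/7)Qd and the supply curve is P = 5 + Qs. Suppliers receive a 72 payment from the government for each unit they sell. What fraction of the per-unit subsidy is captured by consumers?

Pre-subsidy: 3600/7 - (10/7)Q = 5 + Q gives Q* = 3565/17 and P* = 3650/17.
With the subsidy, sellers receive Ps = Pb + 72 for each unit, where Pb is the price buyers pay.
On the curves, Pb = 3600/7 - (10/7)Q and Ps = 5 + Q; the wedge Ps − Pb = 72 gives 5 + Q − (3600/7 - (10/7)Q) = 72, so Q' = 4069/17.
Then Pb = 3600/7 − (10/7)·(4069/17) = 2930/17 and Ps = 5 + 1·(4069/17) = 4154/17.
Buyers' price falls by P* − Pb = 3650/17 − 2930/17 = 720/17; sellers' price rises by Ps − P* = 4154/17 − 3650/17 = 504/17.
So consumers capture (720/17)/72 = 10/17 of each unit of subsidy.

Consumer share = 10/17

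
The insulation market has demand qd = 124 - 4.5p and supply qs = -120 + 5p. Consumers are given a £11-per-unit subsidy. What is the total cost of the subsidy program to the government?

Government cost = 7205/19

Pre-subsidy: 124 - 4.5p = -120 + 5p gives p* = 488/19, q* = 160/19.
With the rebate, buyers effectively pay pb = ps − 11, where ps is the price sellers receive.
Demand in terms of ps becomes qd = 124 − 4.5(ps − 11) = 173.5 - 4.5ps. Setting this equal to supply: 173.5 - 4.5ps = -120 + 5ps, so ps = 587/19.
Buyers pay pb = 587/19 − 11 = 378/19; q' = -120 + 5·(587/19) = 655/19.
Government outlay = subsidy × quantity = 11 × 655/19 = 7205/19.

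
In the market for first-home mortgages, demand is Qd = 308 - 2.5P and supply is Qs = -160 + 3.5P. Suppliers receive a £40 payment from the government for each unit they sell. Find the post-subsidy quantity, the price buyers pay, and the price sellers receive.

Pre-subsidy: 308 - 2.5P = -160 + 3.5P gives P* = 78, Q* = 113.
With the subsidy, sellers receive Ps = Pb + 40 for each unit, where Pb is the price buyers pay.
Supply in terms of Pb becomes Qs = -160 + 3.5(Pb + 40) = -20 + 3.5Pb. Setting this equal to demand: 308 - 2.5Pb = -20 + 3.5Pb, so Pb = 164/3.
Sellers receive Ps = 164/3 + 40 = 284/3; Q' = 308 − 2.5·(164/3) = 514/3.

Q' = 514/3; buyers pay 164/3; sellers receive 284/3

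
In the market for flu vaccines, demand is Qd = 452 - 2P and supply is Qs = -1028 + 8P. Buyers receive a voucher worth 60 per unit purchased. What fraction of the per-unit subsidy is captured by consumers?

Consumer share = 0.8

Pre-subsidy: 452 - 2P = -1028 + 8P gives P* = 148, Q* = 156.
With the rebate, buyers effectively pay Pb = Ps − 60, where Ps is the price sellers receive.
Demand in terms of Ps becomes Qd = 452 − 2(Ps − 60) = 572 - 2Ps. Setting this equal to supply: 572 - 2Ps = -1028 + 8Ps, so Ps = 160.
Buyers pay Pb = 160 − 60 = 100; Q' = -1028 + 8·160 = 252.
Buyers' price falls by P* − Pb = 148 − 100 = 48; sellers' price rises by Ps − P* = 160 − 148 = 12.
So consumers capture 48/60 = 0.8 of each unit of subsidy.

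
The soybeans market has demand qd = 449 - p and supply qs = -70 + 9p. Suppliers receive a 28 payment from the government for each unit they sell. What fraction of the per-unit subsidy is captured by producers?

Producer share = 0.1

Pre-subsidy: 449 - p = -70 + 9p gives p* = 51.9, q* = 397.1.
With the subsidy, sellers receive ps = pb + 28 for each unit, where pb is the price buyers pay.
Supply in terms of pb becomes qs = -70 + 9(pb + 28) = 182 + 9pb. Setting this equal to demand: 449 - pb = 182 + 9pb, so pb = 26.7.
Sellers receive ps = 26.7 + 28 = 54.7; q' = 449 − 1·26.7 = 422.3.
Buyers' price falls by p* − pb = 51.9 − 26.7 = 25.2; sellers' price rises by ps − p* = 54.7 − 51.9 = 2.8.
So producers capture 2.8/28 = 0.1 of each unit of subsidy.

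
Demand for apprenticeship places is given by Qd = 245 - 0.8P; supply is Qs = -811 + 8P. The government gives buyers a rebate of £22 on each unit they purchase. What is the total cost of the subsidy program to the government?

Pre-subsidy: 245 - 0.8P = -811 + 8P gives P* = 120, Q* = 149.
With the rebate, buyers effectively pay Pb = Ps − 22, where Ps is the price sellers receive.
Demand in terms of Ps becomes Qd = 245 − 0.8(Ps − 22) = 262.6 - 0.8Ps. Setting this equal to supply: 262.6 - 0.8Ps = -811 + 8Ps, so Ps = 122.
Buyers pay Pb = 122 − 22 = 100; Q' = -811 + 8·122 = 165.
Government outlay = subsidy × quantity = 22 × 165 = 3630.

Government cost = £3630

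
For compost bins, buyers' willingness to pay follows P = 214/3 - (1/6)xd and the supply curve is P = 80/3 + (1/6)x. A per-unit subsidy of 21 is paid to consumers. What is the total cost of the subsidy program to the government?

Government cost = 4137

Pre-subsidy: 214/3 - (1/6)x = 80/3 + (1/6)x gives x* = 134 and P* = 49.
With the rebate, buyers effectively pay Pb = Ps − 21, where Ps is the price sellers receive.
On the curves, Pb = 214/3 - (1/6)x and Ps = 80/3 + (1/6)x; the wedge Ps − Pb = 21 gives 80/3 + (1/6)x − (214/3 - (1/6)x) = 21, so x' = 197.
Then Pb = 214/3 − (1/6)·197 = 38.5 and Ps = 80/3 + (1/6)·197 = 59.5.
Government outlay = subsidy × quantity = 21 × 197 = 4137.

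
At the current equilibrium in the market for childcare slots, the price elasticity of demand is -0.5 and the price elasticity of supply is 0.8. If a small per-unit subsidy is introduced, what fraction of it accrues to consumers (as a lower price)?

For a small subsidy around the equilibrium, the benefit split depends on the relative slopes, which at a point are proportional to the elasticities.
Buyer share = εs/(εs + |εd|) = 0.8/(0.8 + 0.5) = 8/13; seller share = |εd|/(εs + |εd|) = 5/13.

Consumer share = 8/13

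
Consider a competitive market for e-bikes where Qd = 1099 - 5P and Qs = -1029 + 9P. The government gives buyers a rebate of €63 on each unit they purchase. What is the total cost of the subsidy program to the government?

Pre-subsidy: 1099 - 5P = -1029 + 9P gives P* = 152, Q* = 339.
With the rebate, buyers effectively pay Pb = Ps − 63, where Ps is the price sellers receive.
Demand in terms of Ps becomes Qd = 1099 − 5(Ps − 63) = 1414 - 5Ps. Setting this equal to supply: 1414 - 5Ps = -1029 + 9Ps, so Ps = 174.5.
Buyers pay Pb = 174.5 − 63 = 111.5; Q' = -1029 + 9·174.5 = 541.5.
Government outlay = subsidy × quantity = 63 × 541.5 = 34114.5.

Government cost = €34114.5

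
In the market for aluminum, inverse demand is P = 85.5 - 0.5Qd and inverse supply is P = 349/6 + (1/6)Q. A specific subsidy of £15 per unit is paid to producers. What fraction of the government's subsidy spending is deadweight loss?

Pre-subsidy: 85.5 - 0.5Q = 349/6 + (1/6)Q gives Q* = 41 and P* = 65.
With the subsidy, sellers receive Ps = Pb + 15 for each unit, where Pb is the price buyers pay.
On the curves, Pb = 85.5 - 0.5Q and Ps = 349/6 + (1/6)Q; the wedge Ps − Pb = 15 gives 349/6 + (1/6)Q − (85.5 - 0.5Q) = 15, so Q' = 63.5.
Then Pb = 85.5 − 0.5·63.5 = 53.75 and Ps = 349/6 + (1/6)·63.5 = 68.75.
ΔCS = ½(41 + 63.5)(65 − 53.75) = 587.8125; ΔPS = ½(41 + 63.5)(68.75 − 65) = 195.9375.
Government spending = 15 × 63.5 = 952.5.
DWL = ½ × 15 × (63.5 − 41) = 168.75; fraction = 168.75 / 952.5 = 45/254.

DWL / government spending = 45/254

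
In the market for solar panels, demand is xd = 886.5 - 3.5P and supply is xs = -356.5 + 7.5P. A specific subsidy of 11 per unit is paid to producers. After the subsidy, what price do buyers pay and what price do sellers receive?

Pre-subsidy: 886.5 - 3.5P = -356.5 + 7.5P gives P* = 113, x* = 491.
With the subsidy, sellers receive Ps = Pb + 11 for each unit, where Pb is the price buyers pay.
Supply in terms of Pb becomes xs = -356.5 + 7.5(Pb + 11) = -274 + 7.5Pb. Setting this equal to demand: 886.5 - 3.5Pb = -274 + 7.5Pb, so Pb = 105.5.
Sellers receive Ps = 105.5 + 11 = 116.5; x' = 886.5 − 3.5·105.5 = 517.25.

Buyers pay 105.5; sellers receive 116.5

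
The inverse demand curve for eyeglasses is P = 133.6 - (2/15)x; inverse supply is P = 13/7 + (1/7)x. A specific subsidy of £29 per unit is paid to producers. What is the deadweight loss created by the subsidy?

Deadweight loss = £1522.5

Pre-subsidy: 133.6 - (2/15)x = 13/7 + (1/7)x gives x* = 477 and P* = 70.
With the subsidy, sellers receive Ps = Pb + 29 for each unit, where Pb is the price buyers pay.
On the curves, Pb = 133.6 - (2/15)x and Ps = 13/7 + (1/7)x; the wedge Ps − Pb = 29 gives 13/7 + (1/7)x − (133.6 - (2/15)x) = 29, so x' = 582.
Then Pb = 133.6 − (2/15)·582 = 56 and Ps = 13/7 + (1/7)·582 = 85.
The subsidy expands output by 582 − 477 = 105 past the efficient level; on those units the gap between marginal cost and willingness to pay runs from 0 up to 29.
DWL = ½ × 29 × 105 = 1522.5.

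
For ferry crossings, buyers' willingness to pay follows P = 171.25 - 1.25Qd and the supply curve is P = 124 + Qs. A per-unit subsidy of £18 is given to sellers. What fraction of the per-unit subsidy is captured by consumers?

Pre-subsidy: 171.25 - 1.25Q = 124 + Q gives Q* = 21 and P* = 145.
With the subsidy, sellers receive Ps = Pb + 18 for each unit, where Pb is the price buyers pay.
On the curves, Pb = 171.25 - 1.25Q and Ps = 124 + Q; the wedge Ps − Pb = 18 gives 124 + Q − (171.25 - 1.25Q) = 18, so Q' = 29.
Then Pb = 171.25 − 1.25·29 = 135 and Ps = 124 + 1·29 = 153.
Buyers' price falls by P* − Pb = 145 − 135 = 10; sellers' price rises by Ps − P* = 153 − 145 = 8.
So consumers capture 10/18 = 5/9 of each unit of subsidy.

Consumer share = 5/9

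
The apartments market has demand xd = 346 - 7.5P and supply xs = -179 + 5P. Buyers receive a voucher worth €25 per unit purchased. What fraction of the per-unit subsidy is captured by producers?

Producer share = 0.6

Pre-subsidy: 346 - 7.5P = -179 + 5P gives P* = 42, x* = 31.
With the rebate, buyers effectively pay Pb = Ps − 25, where Ps is the price sellers receive.
Demand in terms of Ps becomes xd = 346 − 7.5(Ps − 25) = 533.5 - 7.5Ps. Setting this equal to supply: 533.5 - 7.5Ps = -179 + 5Ps, so Ps = 57.
Buyers pay Pb = 57 − 25 = 32; x' = -179 + 5·57 = 106.
Buyers' price falls by P* − Pb = 42 − 32 = 10; sellers' price rises by Ps − P* = 57 − 42 = 15.
So producers capture 15/25 = 0.6 of each unit of subsidy.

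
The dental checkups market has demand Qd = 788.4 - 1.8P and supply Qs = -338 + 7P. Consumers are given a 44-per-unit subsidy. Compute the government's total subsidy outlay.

Government cost = 27324

Pre-subsidy: 788.4 - 1.8P = -338 + 7P gives P* = 128, Q* = 558.
With the rebate, buyers effectively pay Pb = Ps − 44, where Ps is the price sellers receive.
Demand in terms of Ps becomes Qd = 788.4 − 1.8(Ps − 44) = 867.6 - 1.8Ps. Setting this equal to supply: 867.6 - 1.8Ps = -338 + 7Ps, so Ps = 137.
Buyers pay Pb = 137 − 44 = 93; Q' = -338 + 7·137 = 621.
Government outlay = subsidy × quantity = 44 × 621 = 27324.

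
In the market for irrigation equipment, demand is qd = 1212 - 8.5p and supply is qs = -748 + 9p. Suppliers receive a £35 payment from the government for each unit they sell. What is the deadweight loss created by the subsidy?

Pre-subsidy: 1212 - 8.5p = -748 + 9p gives p* = 112, q* = 260.
With the subsidy, sellers receive ps = pb + 35 for each unit, where pb is the price buyers pay.
Supply in terms of pb becomes qs = -748 + 9(pb + 35) = -433 + 9pb. Setting this equal to demand: 1212 - 8.5pb = -433 + 9pb, so pb = 94.
Sellers receive ps = 94 + 35 = 129; q' = 1212 − 8.5·94 = 413.
The subsidy expands output by 413 − 260 = 153 past the efficient level; on those units the gap between marginal cost and willingness to pay runs from 0 up to 35.
DWL = ½ × 35 × 153 = 2677.5.

Deadweight loss = £2677.5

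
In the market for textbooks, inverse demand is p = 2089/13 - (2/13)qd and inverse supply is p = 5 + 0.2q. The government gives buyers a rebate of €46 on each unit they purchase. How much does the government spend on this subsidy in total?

Government cost = €26220

Pre-subsidy: 2089/13 - (2/13)q = 5 + 0.2q gives q* = 440 and p* = 93.
With the rebate, buyers effectively pay pb = ps − 46, where ps is the price sellers receive.
On the curves, pb = 2089/13 - (2/13)q and ps = 5 + 0.2q; the wedge ps − pb = 46 gives 5 + 0.2q − (2089/13 - (2/13)q) = 46, so q' = 570.
Then pb = 2089/13 − (2/13)·570 = 73 and ps = 5 + 0.2·570 = 119.
Government outlay = subsidy × quantity = 46 × 570 = 26220.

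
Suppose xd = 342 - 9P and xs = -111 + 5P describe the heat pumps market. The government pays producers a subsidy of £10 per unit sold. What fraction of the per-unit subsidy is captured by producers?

Producer share = 9/14

Pre-subsidy: 342 - 9P = -111 + 5P gives P* = 453/14, x* = 711/14.
With the subsidy, sellers receive Ps = Pb + 10 for each unit, where Pb is the price buyers pay.
Supply in terms of Pb becomes xs = -111 + 5(Pb + 10) = -61 + 5Pb. Setting this equal to demand: 342 - 9Pb = -61 + 5Pb, so Pb = 403/14.
Sellers receive Ps = 403/14 + 10 = 543/14; x' = 342 − 9·(403/14) = 1161/14.
Buyers' price falls by P* − Pb = 453/14 − 403/14 = 25/7; sellers' price rises by Ps − P* = 543/14 − 453/14 = 45/7.
So producers capture (45/7)/10 = 9/14 of each unit of subsidy.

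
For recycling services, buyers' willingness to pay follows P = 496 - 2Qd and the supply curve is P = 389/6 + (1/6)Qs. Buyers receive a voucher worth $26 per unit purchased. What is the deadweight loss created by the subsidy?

Pre-subsidy: 496 - 2Q = 389/6 + (1/6)Q gives Q* = 199 and P* = 98.
With the rebate, buyers effectively pay Pb = Ps − 26, where Ps is the price sellers receive.
On the curves, Pb = 496 - 2Q and Ps = 389/6 + (1/6)Q; the wedge Ps − Pb = 26 gives 389/6 + (1/6)Q − (496 - 2Q) = 26, so Q' = 211.
Then Pb = 496 − 2·211 = 74 and Ps = 389/6 + (1/6)·211 = 100.
The subsidy expands output by 211 − 199 = 12 past the efficient level; on those units the gap between marginal cost and willingness to pay runs from 0 up to 26.
DWL = ½ × 26 × 12 = 156.

Deadweight loss = $156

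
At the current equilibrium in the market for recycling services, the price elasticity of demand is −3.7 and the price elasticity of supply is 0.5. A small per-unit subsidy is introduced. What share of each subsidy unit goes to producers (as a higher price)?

Producer share = 37/42

For a small subsidy around the equilibrium, the benefit split depends on the relative slopes, which at a point are proportional to the elasticities.
Buyer share = εs/(εs + |εd|) = 0.5/(0.5 + 3.7) = 5/42; seller share = |εd|/(εs + |εd|) = 37/42.
So producers capture 37/42 of the subsidy.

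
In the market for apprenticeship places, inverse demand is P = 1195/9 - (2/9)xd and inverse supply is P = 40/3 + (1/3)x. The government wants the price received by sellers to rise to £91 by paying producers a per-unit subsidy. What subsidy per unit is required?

At a seller price of 91, quantity supplied is -40 + 3·91 = 233.
Buyers absorb 233 only when they pay Pb = 1195/9 − (2/9)·233 = 81.
s = Ps − Pb = 91 − 81 = 10.

Required subsidy s = £10 per unit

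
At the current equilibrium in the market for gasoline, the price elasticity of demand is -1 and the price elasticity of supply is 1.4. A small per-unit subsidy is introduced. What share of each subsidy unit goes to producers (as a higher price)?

For a small subsidy around the equilibrium, the benefit split depends on the relative slopes, which at a point are proportional to the elasticities.
Buyer share = εs/(εs + |εd|) = 1.4/(1.4 + 1) = 7/12; seller share = |εd|/(εs + |εd|) = 5/12.
So producers capture 5/12 of the subsidy.

Producer share = 5/12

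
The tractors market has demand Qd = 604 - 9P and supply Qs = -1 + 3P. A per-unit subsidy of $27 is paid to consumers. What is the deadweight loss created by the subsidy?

Deadweight loss = $820.125

Pre-subsidy: 604 - 9P = -1 + 3P gives P* = 605/12, Q* = 150.25.
With the rebate, buyers effectively pay Pb = Ps − 27, where Ps is the price sellers receive.
Demand in terms of Ps becomes Qd = 604 − 9(Ps − 27) = 847 - 9Ps. Setting this equal to supply: 847 - 9Ps = -1 + 3Ps, so Ps = 212/3.
Buyers pay Pb = 212/3 − 27 = 131/3; Q' = -1 + 3·(212/3) = 211.
The subsidy expands output by 211 − 150.25 = 60.75 past the efficient level; on those units the gap between marginal cost and willingness to pay runs from 0 up to 27.
DWL = ½ × 27 × 60.75 = 820.125.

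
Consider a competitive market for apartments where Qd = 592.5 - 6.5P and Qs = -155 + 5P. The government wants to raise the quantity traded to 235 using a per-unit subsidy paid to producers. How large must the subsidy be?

Required subsidy s = 23 per unit

At Q = 235, invert demand for the buyer price: Pb = (592.5 − 235)/6.5 = 55; invert supply for the seller price: Ps = (235 − (-155))/5 = 78.
The subsidy must fill the gap: s = Ps − Pb = 78 − 55 = 23.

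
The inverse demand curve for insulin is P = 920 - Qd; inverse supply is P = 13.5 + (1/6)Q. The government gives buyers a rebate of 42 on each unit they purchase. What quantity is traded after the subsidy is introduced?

Q' = 813

Pre-subsidy: 920 - Q = 13.5 + (1/6)Q gives Q* = 777 and P* = 143.
With the rebate, buyers effectively pay Pb = Ps − 42, where Ps is the price sellers receive.
On the curves, Pb = 920 - Q and Ps = 13.5 + (1/6)Q; the wedge Ps − Pb = 42 gives 13.5 + (1/6)Q − (920 - Q) = 42, so Q' = 813.
Then Pb = 920 − 1·813 = 107 and Ps = 13.5 + (1/6)·813 = 149.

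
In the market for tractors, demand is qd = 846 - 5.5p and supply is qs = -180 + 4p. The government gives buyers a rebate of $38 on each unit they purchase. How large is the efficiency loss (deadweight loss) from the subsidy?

Deadweight loss = $1672

Pre-subsidy: 846 - 5.5p = -180 + 4p gives p* = 108, q* = 252.
With the rebate, buyers effectively pay pb = ps − 38, where ps is the price sellers receive.
Demand in terms of ps becomes qd = 846 − 5.5(ps − 38) = 1055 - 5.5ps. Setting this equal to supply: 1055 - 5.5ps = -180 + 4ps, so ps = 130.
Buyers pay pb = 130 − 38 = 92; q' = -180 + 4·130 = 340.
The subsidy expands output by 340 − 252 = 88 past the efficient level; on those units the gap between marginal cost and willingness to pay runs from 0 up to 38.
DWL = ½ × 38 × 88 = 1672.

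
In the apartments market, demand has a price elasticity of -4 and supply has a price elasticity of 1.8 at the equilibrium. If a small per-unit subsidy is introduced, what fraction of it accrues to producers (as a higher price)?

For a small subsidy around the equilibrium, the benefit split depends on the relative slopes, which at a point are proportional to the elasticities.
Buyer share = εs/(εs + |εd|) = 1.8/(1.8 + 4) = 9/29; seller share = |εd|/(εs + |εd|) = 20/29.
So producers capture 20/29 of the subsidy.

Producer share = 20/29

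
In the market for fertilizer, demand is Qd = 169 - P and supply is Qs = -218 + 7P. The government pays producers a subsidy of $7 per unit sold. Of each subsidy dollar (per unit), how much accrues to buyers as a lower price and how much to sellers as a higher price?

Buyers gain $6.125 per unit; sellers gain $0.875 per unit

Pre-subsidy: 169 - P = -218 + 7P gives P* = 48.375, Q* = 120.625.
With the subsidy, sellers receive Ps = Pb + 7 for each unit, where Pb is the price buyers pay.
Supply in terms of Pb becomes Qs = -218 + 7(Pb + 7) = -169 + 7Pb. Setting this equal to demand: 169 - Pb = -169 + 7Pb, so Pb = 42.25.
Sellers receive Ps = 42.25 + 7 = 49.25; Q' = 169 − 1·42.25 = 126.75.
Buyers' price falls by P* − Pb = 48.375 − 42.25 = 6.125; sellers' price rises by Ps − P* = 49.25 − 48.375 = 0.875.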